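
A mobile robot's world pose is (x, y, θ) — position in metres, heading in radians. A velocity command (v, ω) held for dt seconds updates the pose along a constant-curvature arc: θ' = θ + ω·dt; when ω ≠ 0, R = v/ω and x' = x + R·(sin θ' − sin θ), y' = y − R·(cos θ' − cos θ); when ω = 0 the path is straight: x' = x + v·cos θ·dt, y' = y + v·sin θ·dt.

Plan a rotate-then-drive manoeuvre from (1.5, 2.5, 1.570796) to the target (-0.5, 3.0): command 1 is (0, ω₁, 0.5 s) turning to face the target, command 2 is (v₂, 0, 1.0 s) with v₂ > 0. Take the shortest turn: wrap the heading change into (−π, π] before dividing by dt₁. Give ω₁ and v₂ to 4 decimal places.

heading to target = atan2(3−2.5, -0.5−1.5) = 2.8966
Δθ = wrap(2.8966 − 1.5708) = 1.3258; ω₁ = Δθ/dt₁ = 2.6516
distance = √((-0.5−1.5)² + (3−2.5)²) = 2.0616; v₂ = distance/dt₂ = 2.0616

ω₁ = 2.6516, v₂ = 2.0616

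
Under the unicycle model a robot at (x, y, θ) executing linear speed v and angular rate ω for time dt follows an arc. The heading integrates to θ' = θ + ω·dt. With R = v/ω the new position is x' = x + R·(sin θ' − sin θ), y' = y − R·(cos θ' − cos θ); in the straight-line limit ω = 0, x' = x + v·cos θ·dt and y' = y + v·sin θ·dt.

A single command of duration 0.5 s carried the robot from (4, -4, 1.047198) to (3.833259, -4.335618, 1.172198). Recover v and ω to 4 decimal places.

v = -0.7500, ω = 0.2500

Δθ = 1.172198 − 1.047198 = 0.125000
ω = Δθ/dt = 0.125000/0.5 = 0.2500
R = −Δy/(cos θ' − cos θ) = -3.0000
v = R·ω = -3.0000·0.2500 = -0.7500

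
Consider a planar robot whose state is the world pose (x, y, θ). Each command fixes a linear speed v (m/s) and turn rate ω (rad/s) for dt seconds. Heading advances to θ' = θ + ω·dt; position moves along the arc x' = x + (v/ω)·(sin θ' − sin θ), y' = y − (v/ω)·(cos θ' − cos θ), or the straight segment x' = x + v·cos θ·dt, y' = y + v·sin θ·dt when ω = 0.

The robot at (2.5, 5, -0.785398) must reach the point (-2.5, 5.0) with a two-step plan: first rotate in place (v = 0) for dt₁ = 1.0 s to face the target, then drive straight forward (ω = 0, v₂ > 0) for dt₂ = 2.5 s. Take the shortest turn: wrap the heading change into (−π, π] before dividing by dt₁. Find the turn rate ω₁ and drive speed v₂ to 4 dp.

heading to target = atan2(5−5, -2.5−2.5) = 3.1416
Δθ = wrap(3.1416 − -0.7854) = -2.3562; ω₁ = Δθ/dt₁ = -2.3562
distance = √((-2.5−2.5)² + (5−5)²) = 5.0000; v₂ = distance/dt₂ = 2.0000

ω₁ = -2.3562, v₂ = 2.0000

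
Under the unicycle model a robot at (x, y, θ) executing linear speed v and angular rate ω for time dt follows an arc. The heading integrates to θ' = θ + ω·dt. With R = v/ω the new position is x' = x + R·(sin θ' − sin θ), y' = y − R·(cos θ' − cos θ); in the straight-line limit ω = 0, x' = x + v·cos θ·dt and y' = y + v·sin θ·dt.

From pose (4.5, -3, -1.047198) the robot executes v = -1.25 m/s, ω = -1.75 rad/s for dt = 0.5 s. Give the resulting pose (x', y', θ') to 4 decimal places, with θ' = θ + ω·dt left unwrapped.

(4.4480, -2.3970, -1.9222)

θ' = -1.0472 + -1.75·0.5 = -1.9222
R = v/ω = -1.25/-1.75 = 0.7143
x' = 4.5 + 0.7143·(sin -1.9222 − sin -1.0472) = 4.4480
y' = -3 − 0.7143·(cos -1.9222 − cos -1.0472) = -2.3970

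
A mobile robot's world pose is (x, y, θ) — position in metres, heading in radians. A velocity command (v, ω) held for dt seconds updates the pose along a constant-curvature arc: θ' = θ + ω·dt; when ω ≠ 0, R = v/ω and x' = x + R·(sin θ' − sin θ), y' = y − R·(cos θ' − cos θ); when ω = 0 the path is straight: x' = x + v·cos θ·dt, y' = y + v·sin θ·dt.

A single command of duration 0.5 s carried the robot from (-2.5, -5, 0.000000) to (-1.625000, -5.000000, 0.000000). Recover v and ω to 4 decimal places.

v = 1.7500, ω = 0.0000

Δθ = 0.000000 − 0.000000 = 0.000000
ω = Δθ/dt = 0.000000/0.5 = 0.0000
ω = 0 → v = (Δx·cos θ + Δy·sin θ)/dt = 1.7500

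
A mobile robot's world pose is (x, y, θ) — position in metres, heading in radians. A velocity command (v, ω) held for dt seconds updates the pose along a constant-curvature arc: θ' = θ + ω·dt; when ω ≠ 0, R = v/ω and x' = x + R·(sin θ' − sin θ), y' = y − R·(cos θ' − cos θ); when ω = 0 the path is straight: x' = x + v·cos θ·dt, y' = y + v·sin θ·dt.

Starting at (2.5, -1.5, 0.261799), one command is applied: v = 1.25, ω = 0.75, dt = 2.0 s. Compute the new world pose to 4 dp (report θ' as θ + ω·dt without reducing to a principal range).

θ' = 0.2618 + 0.75·2.0 = 1.7618
R = v/ω = 1.25/0.75 = 1.6667
x' = 2.5 + 1.6667·(sin 1.7618 − sin 0.2618) = 3.7050
y' = -1.5 − 1.6667·(cos 1.7618 − cos 0.2618) = 0.4263

(3.7050, 0.4263, 1.7618)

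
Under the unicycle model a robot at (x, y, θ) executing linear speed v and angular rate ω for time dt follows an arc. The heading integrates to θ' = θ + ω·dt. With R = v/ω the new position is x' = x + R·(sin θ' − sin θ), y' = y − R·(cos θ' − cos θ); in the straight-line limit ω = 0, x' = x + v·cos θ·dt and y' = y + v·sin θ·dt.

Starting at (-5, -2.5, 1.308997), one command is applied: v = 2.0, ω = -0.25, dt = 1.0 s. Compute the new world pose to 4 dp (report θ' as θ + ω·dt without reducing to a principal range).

(-4.2475, -0.6526, 1.0590)

θ' = 1.3090 + -0.25·1.0 = 1.0590
R = v/ω = 2.0/-0.25 = -8.0000
x' = -5 + -8.0000·(sin 1.0590 − sin 1.3090) = -4.2475
y' = -2.5 − -8.0000·(cos 1.0590 − cos 1.3090) = -0.6526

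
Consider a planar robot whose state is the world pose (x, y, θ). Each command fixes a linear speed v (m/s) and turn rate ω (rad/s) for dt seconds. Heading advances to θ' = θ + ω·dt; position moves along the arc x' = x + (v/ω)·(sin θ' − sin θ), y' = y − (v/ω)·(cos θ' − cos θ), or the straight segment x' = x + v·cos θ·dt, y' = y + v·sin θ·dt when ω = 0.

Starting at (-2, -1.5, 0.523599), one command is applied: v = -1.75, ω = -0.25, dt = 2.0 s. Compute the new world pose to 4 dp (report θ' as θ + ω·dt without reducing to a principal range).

(-5.3348, -2.4359, 0.0236)

θ' = 0.5236 + -0.25·2.0 = 0.0236
R = v/ω = -1.75/-0.25 = 7.0000
x' = -2 + 7.0000·(sin 0.0236 − sin 0.5236) = -5.3348
y' = -1.5 − 7.0000·(cos 0.0236 − cos 0.5236) = -2.4359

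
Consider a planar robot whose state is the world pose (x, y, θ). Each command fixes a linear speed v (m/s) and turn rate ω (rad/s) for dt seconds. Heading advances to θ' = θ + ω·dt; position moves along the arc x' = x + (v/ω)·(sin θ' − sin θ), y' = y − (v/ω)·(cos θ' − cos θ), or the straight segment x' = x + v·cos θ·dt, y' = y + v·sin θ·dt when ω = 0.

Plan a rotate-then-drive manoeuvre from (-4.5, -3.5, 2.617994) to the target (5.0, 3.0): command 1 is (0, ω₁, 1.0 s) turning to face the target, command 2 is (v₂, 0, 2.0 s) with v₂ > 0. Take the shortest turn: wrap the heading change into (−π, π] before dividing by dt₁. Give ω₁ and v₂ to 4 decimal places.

heading to target = atan2(3−-3.5, 5−-4.5) = 0.6001
Δθ = wrap(0.6001 − 2.6180) = -2.0179; ω₁ = Δθ/dt₁ = -2.0179
distance = √((5−-4.5)² + (3−-3.5)²) = 11.5109; v₂ = distance/dt₂ = 5.7554

ω₁ = -2.0179, v₂ = 5.7554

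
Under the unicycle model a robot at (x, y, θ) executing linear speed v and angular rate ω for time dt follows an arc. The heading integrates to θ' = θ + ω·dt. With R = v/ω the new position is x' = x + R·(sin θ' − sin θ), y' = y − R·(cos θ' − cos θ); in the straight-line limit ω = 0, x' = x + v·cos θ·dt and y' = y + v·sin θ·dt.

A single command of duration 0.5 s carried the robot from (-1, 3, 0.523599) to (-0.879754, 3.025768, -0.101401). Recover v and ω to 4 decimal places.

v = 0.2500, ω = -1.2500

Δθ = -0.101401 − 0.523599 = -0.625000
ω = Δθ/dt = -0.625000/0.5 = -1.2500
R = Δx/(sin θ' − sin θ) = -0.2000
v = R·ω = -0.2000·-1.2500 = 0.2500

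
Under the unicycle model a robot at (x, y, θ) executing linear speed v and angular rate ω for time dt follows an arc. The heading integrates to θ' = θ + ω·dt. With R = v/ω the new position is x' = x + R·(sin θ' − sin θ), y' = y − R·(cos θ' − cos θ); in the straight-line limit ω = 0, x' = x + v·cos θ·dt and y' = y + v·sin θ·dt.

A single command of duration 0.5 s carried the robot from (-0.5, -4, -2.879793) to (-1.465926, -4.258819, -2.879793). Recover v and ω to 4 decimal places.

Δθ = -2.879793 − -2.879793 = 0.000000
ω = Δθ/dt = 0.000000/0.5 = 0.0000
ω = 0 → v = (Δx·cos θ + Δy·sin θ)/dt = 2.0000

v = 2.0000, ω = 0.0000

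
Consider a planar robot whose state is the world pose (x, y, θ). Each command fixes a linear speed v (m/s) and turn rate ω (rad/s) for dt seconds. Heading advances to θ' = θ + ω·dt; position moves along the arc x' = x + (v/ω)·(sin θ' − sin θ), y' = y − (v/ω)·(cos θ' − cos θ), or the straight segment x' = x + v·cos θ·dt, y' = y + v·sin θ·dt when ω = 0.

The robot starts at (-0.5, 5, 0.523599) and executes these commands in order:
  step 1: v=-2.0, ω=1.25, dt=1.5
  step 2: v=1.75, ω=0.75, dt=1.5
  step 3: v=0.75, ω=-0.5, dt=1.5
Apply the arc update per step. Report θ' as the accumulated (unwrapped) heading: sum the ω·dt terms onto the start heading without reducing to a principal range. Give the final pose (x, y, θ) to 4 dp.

(-4.3295, 2.8751, 2.7736)

step 1: θ'=2.3986 (R=-1.6000) → pose (-0.7824, 2.4360, 2.3986)
step 2: θ'=3.5236 (R=2.3333) → pose (-3.2307, 2.8828, 3.5236)
step 3: θ'=2.7736 (R=-1.5000) → pose (-4.3295, 2.8751, 2.7736)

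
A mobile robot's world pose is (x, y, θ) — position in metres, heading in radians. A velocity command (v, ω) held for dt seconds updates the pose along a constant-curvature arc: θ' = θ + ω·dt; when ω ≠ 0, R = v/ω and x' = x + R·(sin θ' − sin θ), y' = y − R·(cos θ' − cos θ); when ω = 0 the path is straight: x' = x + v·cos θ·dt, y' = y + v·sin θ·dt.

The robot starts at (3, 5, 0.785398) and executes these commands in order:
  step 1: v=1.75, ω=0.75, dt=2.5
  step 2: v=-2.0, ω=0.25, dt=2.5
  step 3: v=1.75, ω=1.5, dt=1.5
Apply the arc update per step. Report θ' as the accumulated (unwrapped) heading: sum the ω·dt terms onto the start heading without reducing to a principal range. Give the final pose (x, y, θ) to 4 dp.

(6.6531, 5.8824, 5.5354)

step 1: θ'=2.6604 (R=2.3333) → pose (2.4300, 8.7183, 2.6604)
step 2: θ'=3.2854 (R=-8.0000) → pose (7.2792, 7.8924, 3.2854)
step 3: θ'=5.5354 (R=1.1667) → pose (6.6531, 5.8824, 5.5354)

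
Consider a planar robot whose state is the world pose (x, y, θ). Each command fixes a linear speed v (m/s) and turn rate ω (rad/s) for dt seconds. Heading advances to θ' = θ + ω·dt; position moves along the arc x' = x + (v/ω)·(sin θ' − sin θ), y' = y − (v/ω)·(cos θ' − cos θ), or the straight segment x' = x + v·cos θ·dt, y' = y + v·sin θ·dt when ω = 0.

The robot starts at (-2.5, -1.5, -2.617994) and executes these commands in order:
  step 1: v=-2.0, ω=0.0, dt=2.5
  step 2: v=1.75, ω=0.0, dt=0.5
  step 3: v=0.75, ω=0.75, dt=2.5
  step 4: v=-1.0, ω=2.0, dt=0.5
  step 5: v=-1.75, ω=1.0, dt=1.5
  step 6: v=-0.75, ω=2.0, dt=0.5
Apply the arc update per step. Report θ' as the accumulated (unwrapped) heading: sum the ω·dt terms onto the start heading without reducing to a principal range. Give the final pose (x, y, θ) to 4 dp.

(-0.6166, -3.2193, 2.7570)

step 1: θ'=-2.6180 (straight) → pose (1.8301, 1.0000, -2.6180)
step 2: θ'=-2.6180 (straight) → pose (1.0724, 0.5625, -2.6180)
step 3: θ'=-0.7430 (R=1.0000) → pose (0.8959, -1.0400, -0.7430)
step 4: θ'=0.2570 (R=-0.5000) → pose (0.4305, -0.9246, 0.2570)
step 5: θ'=1.7570 (R=-1.7500) → pose (-0.8444, -2.9411, 1.7570)
step 6: θ'=2.7570 (R=-0.3750) → pose (-0.6166, -3.2193, 2.7570)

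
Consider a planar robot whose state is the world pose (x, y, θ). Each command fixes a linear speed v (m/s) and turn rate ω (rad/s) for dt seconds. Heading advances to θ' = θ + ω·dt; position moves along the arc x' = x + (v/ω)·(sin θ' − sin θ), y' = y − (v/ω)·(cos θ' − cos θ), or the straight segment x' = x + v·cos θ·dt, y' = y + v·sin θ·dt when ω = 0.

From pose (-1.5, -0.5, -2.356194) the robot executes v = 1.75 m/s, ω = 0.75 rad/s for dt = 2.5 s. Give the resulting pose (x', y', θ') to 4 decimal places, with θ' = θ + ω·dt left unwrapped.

(-0.9300, -4.2183, -0.4812)

θ' = -2.3562 + 0.75·2.5 = -0.4812
R = v/ω = 1.75/0.75 = 2.3333
x' = -1.5 + 2.3333·(sin -0.4812 − sin -2.3562) = -0.9300
y' = -0.5 − 2.3333·(cos -0.4812 − cos -2.3562) = -4.2183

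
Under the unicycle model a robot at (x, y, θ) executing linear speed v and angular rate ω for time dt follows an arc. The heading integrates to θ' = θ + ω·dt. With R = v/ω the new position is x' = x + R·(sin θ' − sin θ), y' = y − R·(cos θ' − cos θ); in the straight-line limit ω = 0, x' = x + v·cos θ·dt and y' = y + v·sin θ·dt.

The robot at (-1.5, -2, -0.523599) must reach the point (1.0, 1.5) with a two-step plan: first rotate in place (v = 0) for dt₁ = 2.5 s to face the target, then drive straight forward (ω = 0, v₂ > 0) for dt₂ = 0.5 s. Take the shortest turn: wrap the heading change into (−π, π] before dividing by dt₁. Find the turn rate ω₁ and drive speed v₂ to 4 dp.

heading to target = atan2(1.5−-2, 1−-1.5) = 0.9505
Δθ = wrap(0.9505 − -0.5236) = 1.4741; ω₁ = Δθ/dt₁ = 0.5897
distance = √((1−-1.5)² + (1.5−-2)²) = 4.3012; v₂ = distance/dt₂ = 8.6023

ω₁ = 0.5897, v₂ = 8.6023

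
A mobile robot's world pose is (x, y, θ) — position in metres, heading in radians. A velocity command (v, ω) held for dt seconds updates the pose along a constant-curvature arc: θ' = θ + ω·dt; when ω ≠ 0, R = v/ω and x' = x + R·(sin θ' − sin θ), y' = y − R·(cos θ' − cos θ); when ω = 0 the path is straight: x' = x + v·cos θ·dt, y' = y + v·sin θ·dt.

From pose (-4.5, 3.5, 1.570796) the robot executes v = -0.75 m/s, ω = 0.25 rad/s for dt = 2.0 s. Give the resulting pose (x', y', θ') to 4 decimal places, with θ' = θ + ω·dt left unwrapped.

(-4.1327, 2.0617, 2.0708)

θ' = 1.5708 + 0.25·2.0 = 2.0708
R = v/ω = -0.75/0.25 = -3.0000
x' = -4.5 + -3.0000·(sin 2.0708 − sin 1.5708) = -4.1327
y' = 3.5 − -3.0000·(cos 2.0708 − cos 1.5708) = 2.0617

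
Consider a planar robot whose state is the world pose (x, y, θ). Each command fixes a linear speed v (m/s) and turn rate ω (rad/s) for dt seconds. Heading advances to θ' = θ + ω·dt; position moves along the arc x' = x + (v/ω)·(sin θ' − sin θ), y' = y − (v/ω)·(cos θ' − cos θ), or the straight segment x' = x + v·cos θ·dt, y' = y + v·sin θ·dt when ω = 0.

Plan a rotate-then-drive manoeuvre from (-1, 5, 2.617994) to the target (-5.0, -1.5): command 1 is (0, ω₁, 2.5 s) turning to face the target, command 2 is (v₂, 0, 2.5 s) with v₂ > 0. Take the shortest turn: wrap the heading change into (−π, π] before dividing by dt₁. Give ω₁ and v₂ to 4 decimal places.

heading to target = atan2(-1.5−5, -5−-1) = -2.1225
Δθ = wrap(-2.1225 − 2.6180) = 1.5427; ω₁ = Δθ/dt₁ = 0.6171
distance = √((-5−-1)² + (-1.5−5)²) = 7.6322; v₂ = distance/dt₂ = 3.0529

ω₁ = 0.6171, v₂ = 3.0529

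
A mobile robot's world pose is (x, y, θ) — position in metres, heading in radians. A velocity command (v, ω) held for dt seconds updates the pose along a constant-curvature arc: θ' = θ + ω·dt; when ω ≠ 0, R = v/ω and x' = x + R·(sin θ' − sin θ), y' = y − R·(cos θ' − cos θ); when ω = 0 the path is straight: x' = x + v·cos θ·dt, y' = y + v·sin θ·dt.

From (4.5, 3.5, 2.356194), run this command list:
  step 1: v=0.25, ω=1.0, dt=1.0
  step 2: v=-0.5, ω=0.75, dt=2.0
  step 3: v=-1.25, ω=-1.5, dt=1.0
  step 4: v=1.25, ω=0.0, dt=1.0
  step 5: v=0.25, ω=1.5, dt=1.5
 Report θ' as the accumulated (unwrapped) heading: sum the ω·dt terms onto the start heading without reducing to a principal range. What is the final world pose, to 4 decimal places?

step 1: θ'=3.3562 (R=0.2500) → pose (4.2700, 3.5675, 3.3562)
step 2: θ'=4.8562 (R=-0.6667) → pose (4.7878, 4.3144, 4.8562)
step 3: θ'=3.3562 (R=0.8333) → pose (5.4351, 5.2480, 3.3562)
step 4: θ'=3.3562 (straight) → pose (4.2137, 4.9818, 3.3562)
step 5: θ'=5.6062 (R=0.1667) → pose (4.1448, 4.6891, 5.6062)

(4.1448, 4.6891, 5.6062)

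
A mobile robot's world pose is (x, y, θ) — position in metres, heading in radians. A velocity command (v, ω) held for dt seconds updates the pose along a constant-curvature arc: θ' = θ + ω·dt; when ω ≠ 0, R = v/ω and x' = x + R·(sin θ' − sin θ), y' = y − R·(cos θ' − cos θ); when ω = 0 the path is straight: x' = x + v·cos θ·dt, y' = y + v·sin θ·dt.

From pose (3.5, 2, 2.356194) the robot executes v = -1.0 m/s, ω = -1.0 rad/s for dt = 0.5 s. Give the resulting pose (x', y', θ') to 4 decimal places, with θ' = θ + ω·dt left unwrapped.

(3.7524, 1.5744, 1.8562)

θ' = 2.3562 + -1.0·0.5 = 1.8562
R = v/ω = -1.0/-1.0 = 1.0000
x' = 3.5 + 1.0000·(sin 1.8562 − sin 2.3562) = 3.7524
y' = 2 − 1.0000·(cos 1.8562 − cos 2.3562) = 1.5744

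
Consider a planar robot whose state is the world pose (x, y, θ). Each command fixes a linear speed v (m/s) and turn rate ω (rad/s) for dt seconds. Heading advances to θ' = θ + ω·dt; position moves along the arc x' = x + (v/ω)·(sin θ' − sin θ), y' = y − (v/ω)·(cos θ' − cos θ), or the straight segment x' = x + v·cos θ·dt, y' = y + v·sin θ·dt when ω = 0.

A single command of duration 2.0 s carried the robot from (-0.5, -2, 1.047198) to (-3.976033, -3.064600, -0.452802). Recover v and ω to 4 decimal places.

v = -2.0000, ω = -0.7500

Δθ = -0.452802 − 1.047198 = -1.500000
ω = Δθ/dt = -1.500000/2.0 = -0.7500
R = Δx/(sin θ' − sin θ) = 2.6667
v = R·ω = 2.6667·-0.7500 = -2.0000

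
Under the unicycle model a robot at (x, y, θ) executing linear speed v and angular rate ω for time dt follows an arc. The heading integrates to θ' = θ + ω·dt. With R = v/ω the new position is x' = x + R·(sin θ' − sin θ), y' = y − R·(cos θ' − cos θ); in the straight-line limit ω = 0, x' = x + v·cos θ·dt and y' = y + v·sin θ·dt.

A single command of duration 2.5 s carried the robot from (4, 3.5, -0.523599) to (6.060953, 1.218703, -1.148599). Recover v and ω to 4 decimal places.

v = 1.2500, ω = -0.2500

Δθ = -1.148599 − -0.523599 = -0.625000
ω = Δθ/dt = -0.625000/2.5 = -0.2500
R = −Δy/(cos θ' − cos θ) = -5.0000
v = R·ω = -5.0000·-0.2500 = 1.2500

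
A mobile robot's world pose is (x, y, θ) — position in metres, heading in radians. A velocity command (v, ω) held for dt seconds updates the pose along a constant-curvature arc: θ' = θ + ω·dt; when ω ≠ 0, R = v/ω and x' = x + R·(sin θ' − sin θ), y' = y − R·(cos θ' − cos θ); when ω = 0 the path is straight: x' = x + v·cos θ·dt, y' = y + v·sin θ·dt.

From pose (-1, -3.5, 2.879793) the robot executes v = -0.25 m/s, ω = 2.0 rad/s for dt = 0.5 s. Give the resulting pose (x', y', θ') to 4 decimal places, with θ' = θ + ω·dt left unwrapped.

(-0.8835, -3.4717, 3.8798)

θ' = 2.8798 + 2.0·0.5 = 3.8798
R = v/ω = -0.25/2.0 = -0.1250
x' = -1 + -0.1250·(sin 3.8798 − sin 2.8798) = -0.8835
y' = -3.5 − -0.1250·(cos 3.8798 − cos 2.8798) = -3.4717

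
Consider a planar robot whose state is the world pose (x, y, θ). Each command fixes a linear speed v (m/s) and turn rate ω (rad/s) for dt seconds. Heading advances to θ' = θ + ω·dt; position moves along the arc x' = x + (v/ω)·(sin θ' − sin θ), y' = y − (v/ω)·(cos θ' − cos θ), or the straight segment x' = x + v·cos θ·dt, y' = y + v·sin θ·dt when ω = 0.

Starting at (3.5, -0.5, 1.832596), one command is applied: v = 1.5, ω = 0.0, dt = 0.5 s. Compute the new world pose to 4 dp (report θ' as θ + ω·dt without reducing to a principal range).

θ' = 1.8326 + 0.0·0.5 = 1.8326
ω = 0 → straight: x' = 3.5 + 1.5·cos(1.8326)·0.5 = 3.3059
y' = -0.5 + 1.5·sin(1.8326)·0.5 = 0.2244

(3.3059, 0.2244, 1.8326)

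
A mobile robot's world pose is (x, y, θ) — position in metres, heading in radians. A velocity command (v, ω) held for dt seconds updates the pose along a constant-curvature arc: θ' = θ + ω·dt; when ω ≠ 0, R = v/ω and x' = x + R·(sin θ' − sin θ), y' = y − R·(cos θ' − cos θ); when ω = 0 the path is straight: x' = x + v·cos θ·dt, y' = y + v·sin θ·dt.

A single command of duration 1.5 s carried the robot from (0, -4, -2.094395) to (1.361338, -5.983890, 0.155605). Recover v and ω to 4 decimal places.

v = 2.0000, ω = 1.5000

Δθ = 0.155605 − -2.094395 = 2.250000
ω = Δθ/dt = 2.250000/1.5 = 1.5000
R = −Δy/(cos θ' − cos θ) = 1.3333
v = R·ω = 1.3333·1.5000 = 2.0000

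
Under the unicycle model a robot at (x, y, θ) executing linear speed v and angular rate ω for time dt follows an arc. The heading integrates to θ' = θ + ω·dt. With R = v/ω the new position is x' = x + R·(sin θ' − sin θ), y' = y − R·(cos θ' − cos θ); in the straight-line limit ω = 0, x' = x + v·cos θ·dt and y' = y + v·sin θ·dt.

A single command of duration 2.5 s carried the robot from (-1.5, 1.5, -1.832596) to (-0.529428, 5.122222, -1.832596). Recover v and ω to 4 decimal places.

Δθ = -1.832596 − -1.832596 = 0.000000
ω = Δθ/dt = 0.000000/2.5 = 0.0000
ω = 0 → v = (Δx·cos θ + Δy·sin θ)/dt = -1.5000

v = -1.5000, ω = 0.0000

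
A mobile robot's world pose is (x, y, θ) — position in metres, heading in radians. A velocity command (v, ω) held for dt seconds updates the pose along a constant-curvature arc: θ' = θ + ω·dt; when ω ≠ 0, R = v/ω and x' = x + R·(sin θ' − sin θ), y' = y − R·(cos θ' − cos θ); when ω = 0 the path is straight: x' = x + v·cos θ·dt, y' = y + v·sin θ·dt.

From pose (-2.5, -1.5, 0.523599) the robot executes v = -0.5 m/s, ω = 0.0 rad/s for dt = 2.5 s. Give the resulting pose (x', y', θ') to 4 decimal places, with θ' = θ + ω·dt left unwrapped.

(-3.5825, -2.1250, 0.5236)

θ' = 0.5236 + 0.0·2.5 = 0.5236
ω = 0 → straight: x' = -2.5 + -0.5·cos(0.5236)·2.5 = -3.5825
y' = -1.5 + -0.5·sin(0.5236)·2.5 = -2.1250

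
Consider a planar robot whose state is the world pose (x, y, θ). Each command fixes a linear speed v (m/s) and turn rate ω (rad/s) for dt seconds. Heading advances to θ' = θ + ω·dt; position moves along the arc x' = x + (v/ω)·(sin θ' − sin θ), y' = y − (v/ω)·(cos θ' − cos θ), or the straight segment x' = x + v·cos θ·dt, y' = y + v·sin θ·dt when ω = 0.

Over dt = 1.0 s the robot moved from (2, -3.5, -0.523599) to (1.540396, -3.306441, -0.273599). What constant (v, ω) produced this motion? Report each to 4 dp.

Δθ = -0.273599 − -0.523599 = 0.250000
ω = Δθ/dt = 0.250000/1.0 = 0.2500
R = Δx/(sin θ' − sin θ) = -2.0000
v = R·ω = -2.0000·0.2500 = -0.5000

v = -0.5000, ω = 0.2500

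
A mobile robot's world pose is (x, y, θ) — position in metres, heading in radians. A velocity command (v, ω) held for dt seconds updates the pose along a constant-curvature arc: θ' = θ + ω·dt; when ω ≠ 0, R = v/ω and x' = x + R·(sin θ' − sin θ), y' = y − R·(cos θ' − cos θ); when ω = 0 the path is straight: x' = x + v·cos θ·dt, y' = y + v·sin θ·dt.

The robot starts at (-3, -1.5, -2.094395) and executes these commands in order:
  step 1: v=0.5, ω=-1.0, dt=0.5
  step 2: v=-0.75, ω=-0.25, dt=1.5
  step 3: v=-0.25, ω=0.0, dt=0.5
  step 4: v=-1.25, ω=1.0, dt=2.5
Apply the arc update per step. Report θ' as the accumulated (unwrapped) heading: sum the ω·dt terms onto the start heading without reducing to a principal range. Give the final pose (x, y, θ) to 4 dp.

(-1.6516, 1.0844, -0.4694)

step 1: θ'=-2.5944 (R=-0.5000) → pose (-3.1729, -1.6770, -2.5944)
step 2: θ'=-2.9694 (R=3.0000) → pose (-2.1260, -1.2833, -2.9694)
step 3: θ'=-2.9694 (straight) → pose (-2.0029, -1.2619, -2.9694)
step 4: θ'=-0.4694 (R=-1.2500) → pose (-1.6516, 1.0844, -0.4694)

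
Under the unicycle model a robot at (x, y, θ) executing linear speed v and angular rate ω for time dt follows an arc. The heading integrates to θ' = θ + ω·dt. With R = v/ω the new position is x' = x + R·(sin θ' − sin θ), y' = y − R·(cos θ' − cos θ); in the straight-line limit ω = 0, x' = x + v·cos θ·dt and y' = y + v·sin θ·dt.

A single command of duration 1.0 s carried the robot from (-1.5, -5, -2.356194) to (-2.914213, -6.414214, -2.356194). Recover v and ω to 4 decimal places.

v = 2.0000, ω = 0.0000

Δθ = -2.356194 − -2.356194 = 0.000000
ω = Δθ/dt = 0.000000/1.0 = 0.0000
ω = 0 → v = (Δx·cos θ + Δy·sin θ)/dt = 2.0000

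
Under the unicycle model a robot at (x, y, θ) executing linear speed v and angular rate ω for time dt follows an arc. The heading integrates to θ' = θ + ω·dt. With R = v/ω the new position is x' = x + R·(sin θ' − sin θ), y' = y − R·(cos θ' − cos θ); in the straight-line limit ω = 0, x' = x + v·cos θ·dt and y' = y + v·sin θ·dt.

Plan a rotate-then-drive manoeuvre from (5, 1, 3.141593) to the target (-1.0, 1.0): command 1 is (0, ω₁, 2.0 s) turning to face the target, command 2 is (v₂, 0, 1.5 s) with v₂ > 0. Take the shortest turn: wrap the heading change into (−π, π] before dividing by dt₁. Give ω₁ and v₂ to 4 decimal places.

ω₁ = 0.0000, v₂ = 4.0000

heading to target = atan2(1−1, -1−5) = 3.1416
Δθ = wrap(3.1416 − 3.1416) = 0.0000; ω₁ = Δθ/dt₁ = 0.0000
distance = √((-1−5)² + (1−1)²) = 6.0000; v₂ = distance/dt₂ = 4.0000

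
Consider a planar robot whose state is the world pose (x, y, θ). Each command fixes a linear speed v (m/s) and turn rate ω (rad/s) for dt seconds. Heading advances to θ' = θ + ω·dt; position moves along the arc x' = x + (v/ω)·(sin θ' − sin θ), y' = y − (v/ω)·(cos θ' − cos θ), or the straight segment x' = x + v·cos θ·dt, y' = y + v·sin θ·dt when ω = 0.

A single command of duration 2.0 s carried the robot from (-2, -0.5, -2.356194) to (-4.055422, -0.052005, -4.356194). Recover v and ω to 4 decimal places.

Δθ = -4.356194 − -2.356194 = -2.000000
ω = Δθ/dt = -2.000000/2.0 = -1.0000
R = Δx/(sin θ' − sin θ) = -1.2500
v = R·ω = -1.2500·-1.0000 = 1.2500

v = 1.2500, ω = -1.0000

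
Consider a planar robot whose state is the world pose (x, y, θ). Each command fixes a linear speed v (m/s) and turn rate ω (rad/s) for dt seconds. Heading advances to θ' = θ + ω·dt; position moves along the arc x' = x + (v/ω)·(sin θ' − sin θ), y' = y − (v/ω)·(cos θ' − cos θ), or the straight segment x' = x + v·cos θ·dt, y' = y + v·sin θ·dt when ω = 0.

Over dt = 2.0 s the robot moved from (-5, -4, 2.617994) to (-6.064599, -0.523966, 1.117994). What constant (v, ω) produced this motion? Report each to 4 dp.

v = 2.0000, ω = -0.7500

Δθ = 1.117994 − 2.617994 = -1.500000
ω = Δθ/dt = -1.500000/2.0 = -0.7500
R = −Δy/(cos θ' − cos θ) = -2.6667
v = R·ω = -2.6667·-0.7500 = 2.0000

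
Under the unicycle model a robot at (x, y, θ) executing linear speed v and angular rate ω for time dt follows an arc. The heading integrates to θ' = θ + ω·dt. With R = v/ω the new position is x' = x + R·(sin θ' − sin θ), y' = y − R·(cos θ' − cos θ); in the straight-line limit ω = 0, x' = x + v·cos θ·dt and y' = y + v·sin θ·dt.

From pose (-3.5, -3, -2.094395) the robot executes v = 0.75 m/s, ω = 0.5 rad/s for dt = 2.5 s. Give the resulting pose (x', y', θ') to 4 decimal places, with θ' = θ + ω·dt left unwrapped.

(-3.3223, -4.7463, -0.8444)

θ' = -2.0944 + 0.5·2.5 = -0.8444
R = v/ω = 0.75/0.5 = 1.5000
x' = -3.5 + 1.5000·(sin -0.8444 − sin -2.0944) = -3.3223
y' = -3 − 1.5000·(cos -0.8444 − cos -2.0944) = -4.7463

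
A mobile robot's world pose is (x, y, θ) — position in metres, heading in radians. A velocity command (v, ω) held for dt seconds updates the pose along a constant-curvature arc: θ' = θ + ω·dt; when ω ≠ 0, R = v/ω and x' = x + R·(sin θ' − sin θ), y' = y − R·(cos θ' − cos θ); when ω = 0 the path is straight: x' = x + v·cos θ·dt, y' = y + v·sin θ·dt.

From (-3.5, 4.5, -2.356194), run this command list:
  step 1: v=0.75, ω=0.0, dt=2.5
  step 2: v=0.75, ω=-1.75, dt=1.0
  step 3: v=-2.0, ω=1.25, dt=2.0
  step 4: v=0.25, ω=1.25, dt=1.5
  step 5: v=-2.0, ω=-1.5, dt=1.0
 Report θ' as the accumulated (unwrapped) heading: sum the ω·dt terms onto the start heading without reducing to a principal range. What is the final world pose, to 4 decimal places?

(-3.9255, 4.7294, -1.2312)

step 1: θ'=-2.3562 (straight) → pose (-4.8258, 3.1742, -2.3562)
step 2: θ'=-4.1062 (R=-0.4286) → pose (-5.4811, 3.2330, -4.1062)
step 3: θ'=-1.6062 (R=-1.6000) → pose (-2.5672, 4.0880, -1.6062)
step 4: θ'=0.2688 (R=0.2000) → pose (-2.3142, 3.8881, 0.2688)
step 5: θ'=-1.2312 (R=1.3333) → pose (-3.9255, 4.7294, -1.2312)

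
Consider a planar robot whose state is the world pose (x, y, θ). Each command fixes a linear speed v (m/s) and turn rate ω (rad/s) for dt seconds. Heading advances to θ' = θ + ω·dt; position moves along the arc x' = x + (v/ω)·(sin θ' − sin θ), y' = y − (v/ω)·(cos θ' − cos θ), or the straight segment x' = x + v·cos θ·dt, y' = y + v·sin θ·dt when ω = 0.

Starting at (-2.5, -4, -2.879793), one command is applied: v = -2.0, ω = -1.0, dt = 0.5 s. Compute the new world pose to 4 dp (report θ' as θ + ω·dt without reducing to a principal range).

(-1.5105, -3.9883, -3.3798)

θ' = -2.8798 + -1.0·0.5 = -3.3798
R = v/ω = -2.0/-1.0 = 2.0000
x' = -2.5 + 2.0000·(sin -3.3798 − sin -2.8798) = -1.5105
y' = -4 − 2.0000·(cos -3.3798 − cos -2.8798) = -3.9883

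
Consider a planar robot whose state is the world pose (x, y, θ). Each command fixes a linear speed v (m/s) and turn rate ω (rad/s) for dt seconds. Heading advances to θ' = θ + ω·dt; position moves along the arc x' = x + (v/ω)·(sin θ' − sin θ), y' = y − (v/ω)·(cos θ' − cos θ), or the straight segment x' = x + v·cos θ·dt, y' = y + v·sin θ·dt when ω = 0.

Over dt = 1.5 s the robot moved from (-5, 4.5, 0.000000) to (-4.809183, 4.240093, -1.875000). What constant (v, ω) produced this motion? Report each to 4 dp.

v = 0.2500, ω = -1.2500

Δθ = -1.875000 − 0.000000 = -1.875000
ω = Δθ/dt = -1.875000/1.5 = -1.2500
R = −Δy/(cos θ' − cos θ) = -0.2000
v = R·ω = -0.2000·-1.2500 = 0.2500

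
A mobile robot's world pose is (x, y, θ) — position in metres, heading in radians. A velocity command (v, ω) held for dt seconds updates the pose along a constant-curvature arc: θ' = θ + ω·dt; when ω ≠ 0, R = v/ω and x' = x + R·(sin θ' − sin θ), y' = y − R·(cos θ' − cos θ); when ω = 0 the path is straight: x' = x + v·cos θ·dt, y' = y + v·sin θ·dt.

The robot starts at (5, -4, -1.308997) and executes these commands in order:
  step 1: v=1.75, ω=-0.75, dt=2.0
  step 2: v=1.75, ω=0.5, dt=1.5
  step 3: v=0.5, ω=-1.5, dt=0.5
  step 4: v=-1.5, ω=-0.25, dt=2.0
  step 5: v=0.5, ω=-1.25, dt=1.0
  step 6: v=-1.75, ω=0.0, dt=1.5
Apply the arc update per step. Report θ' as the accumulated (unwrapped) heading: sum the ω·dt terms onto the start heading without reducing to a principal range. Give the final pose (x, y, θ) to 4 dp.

(4.4052, -10.6506, -4.5590)

step 1: θ'=-2.8090 (R=-2.3333) → pose (3.5080, -6.8094, -2.8090)
step 2: θ'=-2.0590 (R=3.5000) → pose (1.5596, -8.4759, -2.0590)
step 3: θ'=-2.8090 (R=-0.3333) → pose (1.3741, -8.6347, -2.8090)
step 4: θ'=-3.3090 (R=6.0000) → pose (4.3328, -8.3897, -3.3090)
step 5: θ'=-4.5590 (R=-0.4000) → pose (4.0041, -8.0564, -4.5590)
step 6: θ'=-4.5590 (straight) → pose (4.4052, -10.6506, -4.5590)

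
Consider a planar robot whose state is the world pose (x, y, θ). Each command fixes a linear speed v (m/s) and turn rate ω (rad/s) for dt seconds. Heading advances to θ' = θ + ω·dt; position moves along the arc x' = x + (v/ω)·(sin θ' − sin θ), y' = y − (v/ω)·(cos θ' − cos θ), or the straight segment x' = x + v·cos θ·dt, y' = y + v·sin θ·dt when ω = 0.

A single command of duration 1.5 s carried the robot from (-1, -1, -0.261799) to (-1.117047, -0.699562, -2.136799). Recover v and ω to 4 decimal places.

v = -0.2500, ω = -1.2500

Δθ = -2.136799 − -0.261799 = -1.875000
ω = Δθ/dt = -1.875000/1.5 = -1.2500
R = −Δy/(cos θ' − cos θ) = 0.2000
v = R·ω = 0.2000·-1.2500 = -0.2500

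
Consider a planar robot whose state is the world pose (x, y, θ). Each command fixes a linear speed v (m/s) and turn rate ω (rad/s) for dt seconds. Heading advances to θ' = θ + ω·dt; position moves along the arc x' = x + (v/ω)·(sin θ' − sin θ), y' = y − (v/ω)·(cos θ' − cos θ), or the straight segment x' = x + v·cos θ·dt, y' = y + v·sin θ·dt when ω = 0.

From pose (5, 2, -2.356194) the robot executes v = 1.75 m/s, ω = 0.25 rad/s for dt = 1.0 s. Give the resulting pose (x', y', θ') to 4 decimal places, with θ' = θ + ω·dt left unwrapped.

θ' = -2.3562 + 0.25·1.0 = -2.1062
R = v/ω = 1.75/0.25 = 7.0000
x' = 5 + 7.0000·(sin -2.1062 − sin -2.3562) = 3.9293
y' = 2 − 7.0000·(cos -2.1062 − cos -2.3562) = 0.6215

(3.9293, 0.6215, -2.1062)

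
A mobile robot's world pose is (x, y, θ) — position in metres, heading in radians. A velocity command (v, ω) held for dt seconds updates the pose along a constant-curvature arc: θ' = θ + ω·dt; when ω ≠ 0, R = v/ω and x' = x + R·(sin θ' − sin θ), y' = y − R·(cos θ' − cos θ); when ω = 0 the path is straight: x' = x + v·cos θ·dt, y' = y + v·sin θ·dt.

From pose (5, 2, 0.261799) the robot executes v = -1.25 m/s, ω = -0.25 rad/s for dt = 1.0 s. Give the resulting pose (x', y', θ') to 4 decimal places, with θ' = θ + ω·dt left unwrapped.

θ' = 0.2618 + -0.25·1.0 = 0.0118
R = v/ω = -1.25/-0.25 = 5.0000
x' = 5 + 5.0000·(sin 0.0118 − sin 0.2618) = 3.7649
y' = 2 − 5.0000·(cos 0.0118 − cos 0.2618) = 1.8300

(3.7649, 1.8300, 0.0118)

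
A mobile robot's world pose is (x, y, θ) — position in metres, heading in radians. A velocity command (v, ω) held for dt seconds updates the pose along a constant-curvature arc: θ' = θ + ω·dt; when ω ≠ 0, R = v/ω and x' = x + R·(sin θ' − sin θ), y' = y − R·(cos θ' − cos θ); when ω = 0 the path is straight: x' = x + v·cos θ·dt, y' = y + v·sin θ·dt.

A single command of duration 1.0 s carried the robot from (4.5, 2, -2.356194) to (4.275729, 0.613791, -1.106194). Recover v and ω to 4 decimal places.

v = 1.5000, ω = 1.2500

Δθ = -1.106194 − -2.356194 = 1.250000
ω = Δθ/dt = 1.250000/1.0 = 1.2500
R = −Δy/(cos θ' − cos θ) = 1.2000
v = R·ω = 1.2000·1.2500 = 1.5000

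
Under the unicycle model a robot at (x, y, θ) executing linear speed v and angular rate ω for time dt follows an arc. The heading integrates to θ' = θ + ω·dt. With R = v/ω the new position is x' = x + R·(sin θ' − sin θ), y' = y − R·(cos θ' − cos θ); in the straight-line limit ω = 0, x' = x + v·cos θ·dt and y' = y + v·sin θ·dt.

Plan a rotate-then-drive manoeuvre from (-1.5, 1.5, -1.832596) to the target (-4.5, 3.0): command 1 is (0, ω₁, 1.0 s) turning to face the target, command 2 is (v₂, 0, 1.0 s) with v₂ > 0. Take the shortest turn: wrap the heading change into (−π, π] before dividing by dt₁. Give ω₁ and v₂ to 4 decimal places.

ω₁ = -1.7726, v₂ = 3.3541

heading to target = atan2(3−1.5, -4.5−-1.5) = 2.6779
Δθ = wrap(2.6779 − -1.8326) = -1.7726; ω₁ = Δθ/dt₁ = -1.7726
distance = √((-4.5−-1.5)² + (3−1.5)²) = 3.3541; v₂ = distance/dt₂ = 3.3541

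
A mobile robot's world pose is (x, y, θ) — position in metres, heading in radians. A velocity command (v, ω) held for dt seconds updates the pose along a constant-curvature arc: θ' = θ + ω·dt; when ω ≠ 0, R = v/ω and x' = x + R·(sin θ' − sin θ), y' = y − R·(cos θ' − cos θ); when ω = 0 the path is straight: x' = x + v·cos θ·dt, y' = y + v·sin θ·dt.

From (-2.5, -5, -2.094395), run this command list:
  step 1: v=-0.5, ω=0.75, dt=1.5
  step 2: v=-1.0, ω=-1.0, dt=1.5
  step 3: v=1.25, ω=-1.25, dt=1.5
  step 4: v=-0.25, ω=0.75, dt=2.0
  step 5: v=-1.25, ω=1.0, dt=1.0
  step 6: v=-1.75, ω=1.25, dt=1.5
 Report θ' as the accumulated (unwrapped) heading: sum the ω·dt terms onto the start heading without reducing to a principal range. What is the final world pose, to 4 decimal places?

(-4.0263, -0.0822, 0.0306)

step 1: θ'=-0.9694 (R=-0.6667) → pose (-2.5277, -4.2895, -0.9694)
step 2: θ'=-2.4694 (R=1.0000) → pose (-2.3258, -2.9412, -2.4694)
step 3: θ'=-4.3444 (R=-1.0000) → pose (-3.8816, -2.5185, -4.3444)
step 4: θ'=-2.8444 (R=-0.3333) → pose (-3.4729, -2.7173, -2.8444)
step 5: θ'=-1.8444 (R=-1.2500) → pose (-2.6355, -1.8599, -1.8444)
step 6: θ'=0.0306 (R=-1.4000) → pose (-4.0263, -0.0822, 0.0306)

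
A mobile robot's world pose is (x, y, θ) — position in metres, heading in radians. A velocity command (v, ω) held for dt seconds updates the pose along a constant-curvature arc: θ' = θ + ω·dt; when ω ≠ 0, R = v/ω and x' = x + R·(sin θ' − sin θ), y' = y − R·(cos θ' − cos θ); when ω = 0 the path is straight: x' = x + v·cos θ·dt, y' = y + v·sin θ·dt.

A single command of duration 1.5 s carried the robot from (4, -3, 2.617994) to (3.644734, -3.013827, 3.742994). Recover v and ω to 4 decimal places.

Δθ = 3.742994 − 2.617994 = 1.125000
ω = Δθ/dt = 1.125000/1.5 = 0.7500
R = Δx/(sin θ' − sin θ) = 0.3333
v = R·ω = 0.3333·0.7500 = 0.2500

v = 0.2500, ω = 0.7500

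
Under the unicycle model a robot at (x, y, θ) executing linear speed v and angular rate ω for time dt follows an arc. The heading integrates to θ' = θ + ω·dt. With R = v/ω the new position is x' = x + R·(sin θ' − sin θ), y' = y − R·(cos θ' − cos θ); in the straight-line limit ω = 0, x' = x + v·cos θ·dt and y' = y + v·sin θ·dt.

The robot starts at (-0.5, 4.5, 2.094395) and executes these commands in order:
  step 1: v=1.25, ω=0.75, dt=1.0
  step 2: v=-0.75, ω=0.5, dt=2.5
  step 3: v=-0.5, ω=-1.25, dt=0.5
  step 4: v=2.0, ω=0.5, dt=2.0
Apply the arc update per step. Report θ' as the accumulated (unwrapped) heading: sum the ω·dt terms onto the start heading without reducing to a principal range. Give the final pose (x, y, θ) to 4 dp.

step 1: θ'=2.8444 (R=1.6667) → pose (-1.4553, 5.2603, 2.8444)
step 2: θ'=4.0944 (R=-1.5000) → pose (0.2065, 5.8254, 4.0944)
step 3: θ'=3.4694 (R=0.4000) → pose (0.4038, 5.9723, 3.4694)
step 4: θ'=4.4694 (R=4.0000) → pose (-2.1909, 3.1478, 4.4694)

(-2.1909, 3.1478, 4.4694)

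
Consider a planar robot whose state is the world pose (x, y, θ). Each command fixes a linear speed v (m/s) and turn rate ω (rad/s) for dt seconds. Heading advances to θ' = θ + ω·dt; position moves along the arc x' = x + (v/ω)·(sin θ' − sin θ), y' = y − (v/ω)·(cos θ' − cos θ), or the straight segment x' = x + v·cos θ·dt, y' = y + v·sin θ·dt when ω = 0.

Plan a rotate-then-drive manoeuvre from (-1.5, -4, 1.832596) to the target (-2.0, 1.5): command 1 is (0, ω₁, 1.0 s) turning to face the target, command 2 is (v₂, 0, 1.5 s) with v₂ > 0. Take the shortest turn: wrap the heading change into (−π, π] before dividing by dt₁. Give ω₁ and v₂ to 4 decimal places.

heading to target = atan2(1.5−-4, -2−-1.5) = 1.6615
Δθ = wrap(1.6615 − 1.8326) = -0.1711; ω₁ = Δθ/dt₁ = -0.1711
distance = √((-2−-1.5)² + (1.5−-4)²) = 5.5227; v₂ = distance/dt₂ = 3.6818

ω₁ = -0.1711, v₂ = 3.6818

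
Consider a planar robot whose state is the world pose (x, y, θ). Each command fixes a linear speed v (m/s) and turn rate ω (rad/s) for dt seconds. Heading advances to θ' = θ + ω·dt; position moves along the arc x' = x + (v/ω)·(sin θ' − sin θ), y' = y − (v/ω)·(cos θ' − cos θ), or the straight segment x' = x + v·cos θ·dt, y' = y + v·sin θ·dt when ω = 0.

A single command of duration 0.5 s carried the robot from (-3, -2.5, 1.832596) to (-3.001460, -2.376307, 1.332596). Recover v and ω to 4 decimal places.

Δθ = 1.332596 − 1.832596 = -0.500000
ω = Δθ/dt = -0.500000/0.5 = -1.0000
R = −Δy/(cos θ' − cos θ) = -0.2500
v = R·ω = -0.2500·-1.0000 = 0.2500

v = 0.2500, ω = -1.0000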